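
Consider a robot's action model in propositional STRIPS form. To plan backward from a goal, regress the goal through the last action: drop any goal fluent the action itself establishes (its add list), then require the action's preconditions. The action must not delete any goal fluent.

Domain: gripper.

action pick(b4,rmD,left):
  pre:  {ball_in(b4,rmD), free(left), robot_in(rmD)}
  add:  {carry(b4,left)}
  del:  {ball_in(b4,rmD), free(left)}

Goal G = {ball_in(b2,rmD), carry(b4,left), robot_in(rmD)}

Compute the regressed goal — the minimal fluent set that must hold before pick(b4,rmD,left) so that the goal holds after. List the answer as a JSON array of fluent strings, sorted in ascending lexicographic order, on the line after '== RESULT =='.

Compute (G \ add) ∪ pre:
  G ∩ del = {}  (empty — regression defined)
  G \ add = {ball_in(b2,rmD), carry(b4,left), robot_in(rmD)} \ {carry(b4,left)} = {ball_in(b2,rmD), robot_in(rmD)}
  ∪ pre   = {ball_in(b2,rmD), robot_in(rmD)} ∪ {ball_in(b4,rmD), free(left), robot_in(rmD)}
          = {ball_in(b2,rmD), ball_in(b4,rmD), free(left), robot_in(rmD)}

== RESULT ==
["ball_in(b2,rmD)", "ball_in(b4,rmD)", "free(left)", "robot_in(rmD)"]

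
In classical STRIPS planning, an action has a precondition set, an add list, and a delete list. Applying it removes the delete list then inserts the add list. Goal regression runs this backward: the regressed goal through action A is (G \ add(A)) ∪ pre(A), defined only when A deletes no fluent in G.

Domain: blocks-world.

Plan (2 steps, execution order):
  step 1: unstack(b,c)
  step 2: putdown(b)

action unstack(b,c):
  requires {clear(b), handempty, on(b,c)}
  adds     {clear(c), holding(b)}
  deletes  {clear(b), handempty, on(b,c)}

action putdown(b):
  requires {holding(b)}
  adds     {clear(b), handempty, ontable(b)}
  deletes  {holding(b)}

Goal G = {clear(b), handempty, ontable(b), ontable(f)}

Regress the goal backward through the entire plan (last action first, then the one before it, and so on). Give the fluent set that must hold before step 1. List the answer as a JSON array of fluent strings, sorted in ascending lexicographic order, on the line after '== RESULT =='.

Regress step by step:
  through step 2 (putdown(b)): drop {clear(b), handempty, ontable(b)}, keep {ontable(f)}, require {holding(b)}
    → {holding(b), ontable(f)}
  through step 1 (unstack(b,c)): drop {holding(b)}, keep {ontable(f)}, require {clear(b), handempty, on(b,c)}
    → {clear(b), handempty, on(b,c), ontable(f)}

== RESULT ==
["clear(b)", "handempty", "on(b,c)", "ontable(f)"]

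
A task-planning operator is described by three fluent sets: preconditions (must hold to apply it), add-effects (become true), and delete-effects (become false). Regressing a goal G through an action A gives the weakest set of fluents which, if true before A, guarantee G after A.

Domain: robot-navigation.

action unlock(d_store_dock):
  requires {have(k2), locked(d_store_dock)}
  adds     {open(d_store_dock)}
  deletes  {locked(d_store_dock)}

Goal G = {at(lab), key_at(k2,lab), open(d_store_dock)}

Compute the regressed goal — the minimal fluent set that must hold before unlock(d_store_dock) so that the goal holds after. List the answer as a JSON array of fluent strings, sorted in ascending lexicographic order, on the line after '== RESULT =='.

Compute (G \ add) ∪ pre:
  G ∩ del = {}  (empty — regression defined)
  G \ add = {at(lab), key_at(k2,lab), open(d_store_dock)} \ {open(d_store_dock)} = {at(lab), key_at(k2,lab)}
  ∪ pre   = {at(lab), key_at(k2,lab)} ∪ {have(k2), locked(d_store_dock)}
          = {at(lab), have(k2), key_at(k2,lab), locked(d_store_dock)}

== RESULT ==
["at(lab)", "have(k2)", "key_at(k2,lab)", "locked(d_store_dock)"]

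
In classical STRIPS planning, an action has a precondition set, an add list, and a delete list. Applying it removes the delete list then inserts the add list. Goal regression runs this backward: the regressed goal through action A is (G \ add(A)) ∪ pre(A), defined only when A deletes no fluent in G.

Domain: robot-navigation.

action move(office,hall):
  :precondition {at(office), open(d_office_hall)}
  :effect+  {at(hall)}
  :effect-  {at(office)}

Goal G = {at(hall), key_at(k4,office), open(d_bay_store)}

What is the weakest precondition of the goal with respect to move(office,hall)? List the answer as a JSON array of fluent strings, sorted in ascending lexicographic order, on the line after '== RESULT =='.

Compute (G \ add) ∪ pre:
  G ∩ del = {}  (empty — regression defined)
  G \ add = {at(hall), key_at(k4,office), open(d_bay_store)} \ {at(hall)} = {key_at(k4,office), open(d_bay_store)}
  ∪ pre   = {key_at(k4,office), open(d_bay_store)} ∪ {at(office), open(d_office_hall)}
          = {at(office), key_at(k4,office), open(d_bay_store), open(d_office_hall)}

== RESULT ==
["at(office)", "key_at(k4,office)", "open(d_bay_store)", "open(d_office_hall)"]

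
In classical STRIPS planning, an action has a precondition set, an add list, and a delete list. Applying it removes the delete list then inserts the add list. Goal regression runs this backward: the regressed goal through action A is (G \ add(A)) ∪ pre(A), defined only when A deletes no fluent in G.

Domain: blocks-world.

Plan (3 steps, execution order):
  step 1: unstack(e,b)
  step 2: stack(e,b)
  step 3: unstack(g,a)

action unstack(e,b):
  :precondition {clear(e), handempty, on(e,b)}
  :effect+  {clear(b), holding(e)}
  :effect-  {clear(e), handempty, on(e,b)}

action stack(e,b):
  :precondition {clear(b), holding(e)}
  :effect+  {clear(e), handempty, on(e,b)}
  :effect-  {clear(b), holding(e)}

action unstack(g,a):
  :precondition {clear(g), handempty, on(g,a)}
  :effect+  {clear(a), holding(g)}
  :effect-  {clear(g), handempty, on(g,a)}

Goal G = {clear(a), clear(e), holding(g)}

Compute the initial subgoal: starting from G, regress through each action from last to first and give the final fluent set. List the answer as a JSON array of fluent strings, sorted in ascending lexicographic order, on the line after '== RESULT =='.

Regress step by step:
  through step 3 (unstack(g,a)): drop {clear(a), holding(g)}, keep {clear(e)}, require {clear(g), handempty, on(g,a)}
    → {clear(e), clear(g), handempty, on(g,a)}
  through step 2 (stack(e,b)): drop {clear(e), handempty}, keep {clear(g), on(g,a)}, require {clear(b), holding(e)}
    → {clear(b), clear(g), holding(e), on(g,a)}
  through step 1 (unstack(e,b)): drop {clear(b), holding(e)}, keep {clear(g), on(g,a)}, require {clear(e), handempty, on(e,b)}
    → {clear(e), clear(g), handempty, on(e,b), on(g,a)}

== RESULT ==
["clear(e)", "clear(g)", "handempty", "on(e,b)", "on(g,a)"]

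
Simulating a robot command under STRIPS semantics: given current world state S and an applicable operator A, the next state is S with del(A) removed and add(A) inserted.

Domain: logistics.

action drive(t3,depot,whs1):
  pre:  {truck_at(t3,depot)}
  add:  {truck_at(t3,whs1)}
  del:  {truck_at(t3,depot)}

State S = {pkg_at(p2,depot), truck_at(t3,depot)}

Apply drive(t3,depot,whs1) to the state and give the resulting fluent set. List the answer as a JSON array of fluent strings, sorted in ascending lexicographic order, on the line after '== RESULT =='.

Compute (S \ del) ∪ add:
  pre ⊆ S: {truck_at(t3,depot)} ⊆ S  — applicable
  S \ del = {pkg_at(p2,depot)}
  ∪ add   = {pkg_at(p2,depot), truck_at(t3,whs1)}

== RESULT ==
["pkg_at(p2,depot)", "truck_at(t3,whs1)"]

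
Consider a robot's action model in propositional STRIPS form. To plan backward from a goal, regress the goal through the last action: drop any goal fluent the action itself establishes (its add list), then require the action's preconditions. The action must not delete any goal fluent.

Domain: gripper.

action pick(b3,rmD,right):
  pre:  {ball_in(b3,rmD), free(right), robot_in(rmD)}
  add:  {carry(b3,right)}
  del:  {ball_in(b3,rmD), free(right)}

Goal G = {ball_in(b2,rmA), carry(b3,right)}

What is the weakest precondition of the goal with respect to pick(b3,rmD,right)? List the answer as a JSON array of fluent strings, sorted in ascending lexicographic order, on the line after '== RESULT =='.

Compute (G \ add) ∪ pre:
  G ∩ del = {}  (empty — regression defined)
  G \ add = {ball_in(b2,rmA), carry(b3,right)} \ {carry(b3,right)} = {ball_in(b2,rmA)}
  ∪ pre   = {ball_in(b2,rmA)} ∪ {ball_in(b3,rmD), free(right), robot_in(rmD)}
          = {ball_in(b2,rmA), ball_in(b3,rmD), free(right), robot_in(rmD)}

== RESULT ==
["ball_in(b2,rmA)", "ball_in(b3,rmD)", "free(right)", "robot_in(rmD)"]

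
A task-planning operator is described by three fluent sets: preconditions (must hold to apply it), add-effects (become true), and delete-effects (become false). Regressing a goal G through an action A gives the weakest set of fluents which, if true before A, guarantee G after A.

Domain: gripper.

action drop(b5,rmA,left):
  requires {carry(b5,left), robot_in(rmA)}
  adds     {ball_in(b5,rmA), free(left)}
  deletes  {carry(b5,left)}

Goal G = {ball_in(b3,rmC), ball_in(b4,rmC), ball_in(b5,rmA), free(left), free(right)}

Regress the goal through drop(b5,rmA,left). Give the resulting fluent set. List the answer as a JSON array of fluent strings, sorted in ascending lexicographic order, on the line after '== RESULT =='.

Regress:
  G ∩ del = {}  (empty — regression defined)
  G \ add = {ball_in(b3,rmC), ball_in(b4,rmC), ball_in(b5,rmA), free(left), free(right)} \ {ball_in(b5,rmA), free(left)} = {ball_in(b3,rmC), ball_in(b4,rmC), free(right)}
  ∪ pre   = {ball_in(b3,rmC), ball_in(b4,rmC), free(right)} ∪ {carry(b5,left), robot_in(rmA)}
          = {ball_in(b3,rmC), ball_in(b4,rmC), carry(b5,left), free(right), robot_in(rmA)}

== RESULT ==
["ball_in(b3,rmC)", "ball_in(b4,rmC)", "carry(b5,left)", "free(right)", "robot_in(rmA)"]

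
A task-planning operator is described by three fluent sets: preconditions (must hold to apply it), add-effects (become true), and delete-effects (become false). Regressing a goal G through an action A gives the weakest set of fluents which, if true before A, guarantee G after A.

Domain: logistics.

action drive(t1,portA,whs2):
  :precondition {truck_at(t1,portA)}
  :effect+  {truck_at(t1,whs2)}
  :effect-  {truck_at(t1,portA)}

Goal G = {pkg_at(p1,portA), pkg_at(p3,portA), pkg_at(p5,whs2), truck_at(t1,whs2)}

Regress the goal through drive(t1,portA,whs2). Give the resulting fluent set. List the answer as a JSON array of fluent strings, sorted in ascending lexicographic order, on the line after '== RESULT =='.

Compute (G \ add) ∪ pre:
  G ∩ del = {}  (empty — regression defined)
  G \ add = {pkg_at(p1,portA), pkg_at(p3,portA), pkg_at(p5,whs2), truck_at(t1,whs2)} \ {truck_at(t1,whs2)} = {pkg_at(p1,portA), pkg_at(p3,portA), pkg_at(p5,whs2)}
  ∪ pre   = {pkg_at(p1,portA), pkg_at(p3,portA), pkg_at(p5,whs2)} ∪ {truck_at(t1,portA)}
          = {pkg_at(p1,portA), pkg_at(p3,portA), pkg_at(p5,whs2), truck_at(t1,portA)}

== RESULT ==
["pkg_at(p1,portA)", "pkg_at(p3,portA)", "pkg_at(p5,whs2)", "truck_at(t1,portA)"]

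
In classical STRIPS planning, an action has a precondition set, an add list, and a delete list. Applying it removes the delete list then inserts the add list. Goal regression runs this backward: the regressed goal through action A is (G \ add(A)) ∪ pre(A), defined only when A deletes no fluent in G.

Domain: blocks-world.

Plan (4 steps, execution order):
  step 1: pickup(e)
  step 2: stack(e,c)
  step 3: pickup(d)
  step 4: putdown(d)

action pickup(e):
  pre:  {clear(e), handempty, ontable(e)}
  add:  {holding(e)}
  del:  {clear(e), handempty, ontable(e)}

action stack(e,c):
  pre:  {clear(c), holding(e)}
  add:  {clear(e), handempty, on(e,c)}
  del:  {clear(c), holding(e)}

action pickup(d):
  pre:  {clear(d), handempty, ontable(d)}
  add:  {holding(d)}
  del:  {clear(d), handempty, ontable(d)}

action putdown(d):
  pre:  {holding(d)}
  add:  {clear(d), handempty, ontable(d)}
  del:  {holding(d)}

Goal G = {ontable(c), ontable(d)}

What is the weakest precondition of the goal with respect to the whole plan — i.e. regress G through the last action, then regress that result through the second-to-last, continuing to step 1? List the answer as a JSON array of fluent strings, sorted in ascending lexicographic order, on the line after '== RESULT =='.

Regress step by step:
  through step 4 (putdown(d)): drop {ontable(d)}, keep {ontable(c)}, require {holding(d)}
    → {holding(d), ontable(c)}
  through step 3 (pickup(d)): drop {holding(d)}, keep {ontable(c)}, require {clear(d), handempty, ontable(d)}
    → {clear(d), handempty, ontable(c), ontable(d)}
  through step 2 (stack(e,c)): drop {handempty}, keep {clear(d), ontable(c), ontable(d)}, require {clear(c), holding(e)}
    → {clear(c), clear(d), holding(e), ontable(c), ontable(d)}
  through step 1 (pickup(e)): drop {holding(e)}, keep {clear(c), clear(d), ontable(c), ontable(d)}, require {clear(e), handempty, ontable(e)}
    → {clear(c), clear(d), clear(e), handempty, ontable(c), ontable(d), ontable(e)}

== RESULT ==
["clear(c)", "clear(d)", "clear(e)", "handempty", "ontable(c)", "ontable(d)", "ontable(e)"]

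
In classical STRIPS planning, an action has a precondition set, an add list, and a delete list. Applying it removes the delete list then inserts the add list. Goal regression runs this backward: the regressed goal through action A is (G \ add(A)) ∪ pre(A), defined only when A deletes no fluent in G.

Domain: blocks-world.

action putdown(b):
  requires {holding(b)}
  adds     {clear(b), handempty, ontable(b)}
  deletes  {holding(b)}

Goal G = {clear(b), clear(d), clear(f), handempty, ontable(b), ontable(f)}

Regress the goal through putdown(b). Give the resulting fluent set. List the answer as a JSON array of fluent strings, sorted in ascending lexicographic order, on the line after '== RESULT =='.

Compute (G \ add) ∪ pre:
  G ∩ del = {}  (empty — regression defined)
  G \ add = {clear(b), clear(d), clear(f), handempty, ontable(b), ontable(f)} \ {clear(b), handempty, ontable(b)} = {clear(d), clear(f), ontable(f)}
  ∪ pre   = {clear(d), clear(f), ontable(f)} ∪ {holding(b)}
          = {clear(d), clear(f), holding(b), ontable(f)}

== RESULT ==
["clear(d)", "clear(f)", "holding(b)", "ontable(f)"]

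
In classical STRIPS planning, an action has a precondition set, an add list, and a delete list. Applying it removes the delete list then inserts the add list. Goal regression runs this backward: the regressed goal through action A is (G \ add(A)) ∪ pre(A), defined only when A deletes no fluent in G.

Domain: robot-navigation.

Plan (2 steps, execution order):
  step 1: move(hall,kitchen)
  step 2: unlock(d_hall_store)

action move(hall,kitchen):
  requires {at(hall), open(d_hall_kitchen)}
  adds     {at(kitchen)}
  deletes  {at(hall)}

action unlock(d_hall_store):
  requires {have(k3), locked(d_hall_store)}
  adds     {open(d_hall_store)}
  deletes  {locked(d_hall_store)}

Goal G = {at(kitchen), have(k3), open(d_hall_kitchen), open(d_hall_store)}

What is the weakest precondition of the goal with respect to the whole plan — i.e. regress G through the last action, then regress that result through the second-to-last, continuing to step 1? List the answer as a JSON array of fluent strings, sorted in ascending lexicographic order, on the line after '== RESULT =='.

Work backward from the goal:
  through step 2 (unlock(d_hall_store)): drop {open(d_hall_store)}, keep {at(kitchen), have(k3), open(d_hall_kitchen)}, require {have(k3), locked(d_hall_store)}
    → {at(kitchen), have(k3), locked(d_hall_store), open(d_hall_kitchen)}
  through step 1 (move(hall,kitchen)): drop {at(kitchen)}, keep {have(k3), locked(d_hall_store), open(d_hall_kitchen)}, require {at(hall), open(d_hall_kitchen)}
    → {at(hall), have(k3), locked(d_hall_store), open(d_hall_kitchen)}

== RESULT ==
["at(hall)", "have(k3)", "locked(d_hall_store)", "open(d_hall_kitchen)"]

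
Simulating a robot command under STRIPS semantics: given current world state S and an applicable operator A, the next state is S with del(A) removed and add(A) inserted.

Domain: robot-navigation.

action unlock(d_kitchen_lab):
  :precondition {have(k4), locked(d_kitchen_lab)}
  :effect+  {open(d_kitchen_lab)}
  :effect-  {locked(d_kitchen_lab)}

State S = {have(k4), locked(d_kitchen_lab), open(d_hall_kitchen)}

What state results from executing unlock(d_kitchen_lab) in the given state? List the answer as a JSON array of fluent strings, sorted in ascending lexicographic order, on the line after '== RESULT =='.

Progress:
  pre ⊆ S: {have(k4), locked(d_kitchen_lab)} ⊆ S  — applicable
  S \ del = {have(k4), open(d_hall_kitchen)}
  ∪ add   = {have(k4), open(d_hall_kitchen), open(d_kitchen_lab)}

== RESULT ==
["have(k4)", "open(d_hall_kitchen)", "open(d_kitchen_lab)"]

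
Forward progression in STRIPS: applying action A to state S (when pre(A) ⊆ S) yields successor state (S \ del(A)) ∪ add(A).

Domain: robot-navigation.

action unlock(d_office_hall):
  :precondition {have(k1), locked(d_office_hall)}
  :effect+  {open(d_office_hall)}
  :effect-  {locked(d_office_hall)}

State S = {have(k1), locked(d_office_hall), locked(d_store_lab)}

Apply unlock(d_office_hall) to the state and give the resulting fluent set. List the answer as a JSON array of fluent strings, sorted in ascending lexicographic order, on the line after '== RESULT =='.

Compute (S \ del) ∪ add:
  pre ⊆ S: {have(k1), locked(d_office_hall)} ⊆ S  — applicable
  S \ del = {have(k1), locked(d_store_lab)}
  ∪ add   = {have(k1), locked(d_store_lab), open(d_office_hall)}

== RESULT ==
["have(k1)", "locked(d_store_lab)", "open(d_office_hall)"]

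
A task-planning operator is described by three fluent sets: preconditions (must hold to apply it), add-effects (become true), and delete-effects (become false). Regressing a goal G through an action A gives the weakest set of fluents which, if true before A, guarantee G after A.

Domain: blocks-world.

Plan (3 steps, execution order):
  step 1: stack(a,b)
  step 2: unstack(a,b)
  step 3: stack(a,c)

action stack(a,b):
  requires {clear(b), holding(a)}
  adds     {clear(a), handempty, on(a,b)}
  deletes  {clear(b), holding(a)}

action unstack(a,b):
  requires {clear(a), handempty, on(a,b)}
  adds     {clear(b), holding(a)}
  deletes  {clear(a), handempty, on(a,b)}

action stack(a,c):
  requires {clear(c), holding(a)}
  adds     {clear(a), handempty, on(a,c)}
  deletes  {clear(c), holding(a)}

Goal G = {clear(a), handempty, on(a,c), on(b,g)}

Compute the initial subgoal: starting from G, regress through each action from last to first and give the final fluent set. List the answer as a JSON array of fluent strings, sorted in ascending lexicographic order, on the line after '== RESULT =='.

Regress step by step:
  through step 3 (stack(a,c)): drop {clear(a), handempty, on(a,c)}, keep {on(b,g)}, require {clear(c), holding(a)}
    → {clear(c), holding(a), on(b,g)}
  through step 2 (unstack(a,b)): drop {holding(a)}, keep {clear(c), on(b,g)}, require {clear(a), handempty, on(a,b)}
    → {clear(a), clear(c), handempty, on(a,b), on(b,g)}
  through step 1 (stack(a,b)): drop {clear(a), handempty, on(a,b)}, keep {clear(c), on(b,g)}, require {clear(b), holding(a)}
    → {clear(b), clear(c), holding(a), on(b,g)}

== RESULT ==
["clear(b)", "clear(c)", "holding(a)", "on(b,g)"]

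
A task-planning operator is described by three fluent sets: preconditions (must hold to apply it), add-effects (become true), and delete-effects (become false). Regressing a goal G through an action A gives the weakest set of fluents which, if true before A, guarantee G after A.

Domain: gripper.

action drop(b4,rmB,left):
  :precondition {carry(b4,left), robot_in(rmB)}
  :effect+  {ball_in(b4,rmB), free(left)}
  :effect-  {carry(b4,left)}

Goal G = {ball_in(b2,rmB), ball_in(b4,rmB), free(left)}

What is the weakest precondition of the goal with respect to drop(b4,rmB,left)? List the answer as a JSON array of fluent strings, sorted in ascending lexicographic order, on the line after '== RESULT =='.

Compute (G \ add) ∪ pre:
  G ∩ del = {}  (empty — regression defined)
  G \ add = {ball_in(b2,rmB), ball_in(b4,rmB), free(left)} \ {ball_in(b4,rmB), free(left)} = {ball_in(b2,rmB)}
  ∪ pre   = {ball_in(b2,rmB)} ∪ {carry(b4,left), robot_in(rmB)}
          = {ball_in(b2,rmB), carry(b4,left), robot_in(rmB)}

== RESULT ==
["ball_in(b2,rmB)", "carry(b4,left)", "robot_in(rmB)"]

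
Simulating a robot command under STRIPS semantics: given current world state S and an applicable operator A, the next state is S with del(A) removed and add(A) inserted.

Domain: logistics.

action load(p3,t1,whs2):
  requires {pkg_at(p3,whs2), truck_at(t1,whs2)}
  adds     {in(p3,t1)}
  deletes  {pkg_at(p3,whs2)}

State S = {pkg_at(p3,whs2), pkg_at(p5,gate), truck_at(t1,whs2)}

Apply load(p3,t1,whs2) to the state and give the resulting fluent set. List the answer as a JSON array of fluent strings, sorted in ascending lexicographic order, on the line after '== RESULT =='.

Progress:
  pre ⊆ S: {pkg_at(p3,whs2), truck_at(t1,whs2)} ⊆ S  — applicable
  S \ del = {pkg_at(p5,gate), truck_at(t1,whs2)}
  ∪ add   = {in(p3,t1), pkg_at(p5,gate), truck_at(t1,whs2)}

== RESULT ==
["in(p3,t1)", "pkg_at(p5,gate)", "truck_at(t1,whs2)"]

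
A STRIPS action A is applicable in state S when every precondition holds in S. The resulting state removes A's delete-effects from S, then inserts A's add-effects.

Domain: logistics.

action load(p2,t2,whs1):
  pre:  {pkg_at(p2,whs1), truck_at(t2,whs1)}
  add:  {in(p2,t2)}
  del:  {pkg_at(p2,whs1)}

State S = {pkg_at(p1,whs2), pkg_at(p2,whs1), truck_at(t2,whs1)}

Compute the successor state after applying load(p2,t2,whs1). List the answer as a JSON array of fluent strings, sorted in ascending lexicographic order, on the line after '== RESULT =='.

Compute (S \ del) ∪ add:
  pre ⊆ S: {pkg_at(p2,whs1), truck_at(t2,whs1)} ⊆ S  — applicable
  S \ del = {pkg_at(p1,whs2), truck_at(t2,whs1)}
  ∪ add   = {in(p2,t2), pkg_at(p1,whs2), truck_at(t2,whs1)}

== RESULT ==
["in(p2,t2)", "pkg_at(p1,whs2)", "truck_at(t2,whs1)"]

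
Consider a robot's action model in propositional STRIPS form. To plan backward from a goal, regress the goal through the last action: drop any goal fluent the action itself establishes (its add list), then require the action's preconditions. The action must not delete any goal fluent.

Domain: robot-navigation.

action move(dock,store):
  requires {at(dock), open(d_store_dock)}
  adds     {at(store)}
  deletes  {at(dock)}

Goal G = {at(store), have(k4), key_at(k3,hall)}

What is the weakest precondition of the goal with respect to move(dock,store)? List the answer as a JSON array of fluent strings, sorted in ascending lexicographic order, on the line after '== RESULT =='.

Compute (G \ add) ∪ pre:
  G ∩ del = {}  (empty — regression defined)
  G \ add = {at(store), have(k4), key_at(k3,hall)} \ {at(store)} = {have(k4), key_at(k3,hall)}
  ∪ pre   = {have(k4), key_at(k3,hall)} ∪ {at(dock), open(d_store_dock)}
          = {at(dock), have(k4), key_at(k3,hall), open(d_store_dock)}

== RESULT ==
["at(dock)", "have(k4)", "key_at(k3,hall)", "open(d_store_dock)"]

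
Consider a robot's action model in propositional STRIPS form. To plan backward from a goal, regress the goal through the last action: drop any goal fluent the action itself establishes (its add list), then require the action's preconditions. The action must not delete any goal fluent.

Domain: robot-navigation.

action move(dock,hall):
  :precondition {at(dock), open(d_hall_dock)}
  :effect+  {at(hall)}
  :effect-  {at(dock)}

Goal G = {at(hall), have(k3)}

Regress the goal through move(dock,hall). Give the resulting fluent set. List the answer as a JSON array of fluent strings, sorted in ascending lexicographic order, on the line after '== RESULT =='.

Regress:
  G ∩ del = {}  (empty — regression defined)
  G \ add = {at(hall), have(k3)} \ {at(hall)} = {have(k3)}
  ∪ pre   = {have(k3)} ∪ {at(dock), open(d_hall_dock)}
          = {at(dock), have(k3), open(d_hall_dock)}

== RESULT ==
["at(dock)", "have(k3)", "open(d_hall_dock)"]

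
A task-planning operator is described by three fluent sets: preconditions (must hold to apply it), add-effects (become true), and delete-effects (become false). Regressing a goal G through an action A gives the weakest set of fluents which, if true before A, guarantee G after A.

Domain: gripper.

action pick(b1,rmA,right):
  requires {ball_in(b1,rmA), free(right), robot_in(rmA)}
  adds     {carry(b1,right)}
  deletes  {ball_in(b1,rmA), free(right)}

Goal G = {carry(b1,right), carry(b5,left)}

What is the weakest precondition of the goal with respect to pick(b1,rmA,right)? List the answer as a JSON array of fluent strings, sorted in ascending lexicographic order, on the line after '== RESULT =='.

Regress:
  G ∩ del = {}  (empty — regression defined)
  G \ add = {carry(b1,right), carry(b5,left)} \ {carry(b1,right)} = {carry(b5,left)}
  ∪ pre   = {carry(b5,left)} ∪ {ball_in(b1,rmA), free(right), robot_in(rmA)}
          = {ball_in(b1,rmA), carry(b5,left), free(right), robot_in(rmA)}

== RESULT ==
["ball_in(b1,rmA)", "carry(b5,left)", "free(right)", "robot_in(rmA)"]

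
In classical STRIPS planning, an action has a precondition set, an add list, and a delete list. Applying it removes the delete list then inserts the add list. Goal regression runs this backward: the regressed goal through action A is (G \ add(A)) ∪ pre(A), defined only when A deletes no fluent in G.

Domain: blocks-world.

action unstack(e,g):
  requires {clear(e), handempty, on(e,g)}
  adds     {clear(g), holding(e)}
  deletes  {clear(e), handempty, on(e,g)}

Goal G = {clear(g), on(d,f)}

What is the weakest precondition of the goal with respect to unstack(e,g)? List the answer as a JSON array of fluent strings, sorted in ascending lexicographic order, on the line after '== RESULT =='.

Regress:
  G ∩ del = {}  (empty — regression defined)
  G \ add = {clear(g), on(d,f)} \ {clear(g), holding(e)} = {on(d,f)}
  ∪ pre   = {on(d,f)} ∪ {clear(e), handempty, on(e,g)}
          = {clear(e), handempty, on(d,f), on(e,g)}

== RESULT ==
["clear(e)", "handempty", "on(d,f)", "on(e,g)"]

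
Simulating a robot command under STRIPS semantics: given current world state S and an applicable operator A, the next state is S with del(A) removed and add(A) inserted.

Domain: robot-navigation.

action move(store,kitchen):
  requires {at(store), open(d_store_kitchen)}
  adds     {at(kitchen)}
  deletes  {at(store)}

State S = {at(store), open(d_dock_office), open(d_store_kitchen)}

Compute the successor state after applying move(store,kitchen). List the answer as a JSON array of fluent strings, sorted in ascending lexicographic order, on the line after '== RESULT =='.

Progress:
  pre ⊆ S: {at(store), open(d_store_kitchen)} ⊆ S  — applicable
  S \ del = {open(d_dock_office), open(d_store_kitchen)}
  ∪ add   = {at(kitchen), open(d_dock_office), open(d_store_kitchen)}

== RESULT ==
["at(kitchen)", "open(d_dock_office)", "open(d_store_kitchen)"]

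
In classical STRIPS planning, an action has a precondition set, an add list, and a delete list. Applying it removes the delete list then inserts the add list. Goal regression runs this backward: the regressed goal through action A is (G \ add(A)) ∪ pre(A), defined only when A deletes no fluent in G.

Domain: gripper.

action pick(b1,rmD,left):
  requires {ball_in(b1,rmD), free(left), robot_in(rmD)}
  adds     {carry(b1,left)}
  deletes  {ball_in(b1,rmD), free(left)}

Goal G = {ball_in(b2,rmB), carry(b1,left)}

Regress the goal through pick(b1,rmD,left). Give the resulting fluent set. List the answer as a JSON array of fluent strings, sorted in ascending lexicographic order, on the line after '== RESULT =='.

Regress:
  G ∩ del = {}  (empty — regression defined)
  G \ add = {ball_in(b2,rmB), carry(b1,left)} \ {carry(b1,left)} = {ball_in(b2,rmB)}
  ∪ pre   = {ball_in(b2,rmB)} ∪ {ball_in(b1,rmD), free(left), robot_in(rmD)}
          = {ball_in(b1,rmD), ball_in(b2,rmB), free(left), robot_in(rmD)}

== RESULT ==
["ball_in(b1,rmD)", "ball_in(b2,rmB)", "free(left)", "robot_in(rmD)"]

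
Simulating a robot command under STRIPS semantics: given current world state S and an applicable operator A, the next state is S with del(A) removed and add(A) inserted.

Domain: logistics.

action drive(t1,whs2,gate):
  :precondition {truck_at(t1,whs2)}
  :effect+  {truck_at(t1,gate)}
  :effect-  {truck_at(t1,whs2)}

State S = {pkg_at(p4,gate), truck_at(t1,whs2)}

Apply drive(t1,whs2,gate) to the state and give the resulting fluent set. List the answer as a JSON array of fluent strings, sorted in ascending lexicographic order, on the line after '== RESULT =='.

Progress:
  pre ⊆ S: {truck_at(t1,whs2)} ⊆ S  — applicable
  S \ del = {pkg_at(p4,gate)}
  ∪ add   = {pkg_at(p4,gate), truck_at(t1,gate)}

== RESULT ==
["pkg_at(p4,gate)", "truck_at(t1,gate)"]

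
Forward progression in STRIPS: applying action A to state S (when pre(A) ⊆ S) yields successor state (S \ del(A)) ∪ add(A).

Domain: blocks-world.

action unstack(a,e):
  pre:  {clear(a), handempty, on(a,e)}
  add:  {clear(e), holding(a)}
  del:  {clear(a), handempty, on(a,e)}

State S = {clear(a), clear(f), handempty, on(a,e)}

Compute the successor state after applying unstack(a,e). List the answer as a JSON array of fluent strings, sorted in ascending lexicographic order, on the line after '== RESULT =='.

Progress:
  pre ⊆ S: {clear(a), handempty, on(a,e)} ⊆ S  — applicable
  S \ del = {clear(f)}
  ∪ add   = {clear(e), clear(f), holding(a)}

== RESULT ==
["clear(e)", "clear(f)", "holding(a)"]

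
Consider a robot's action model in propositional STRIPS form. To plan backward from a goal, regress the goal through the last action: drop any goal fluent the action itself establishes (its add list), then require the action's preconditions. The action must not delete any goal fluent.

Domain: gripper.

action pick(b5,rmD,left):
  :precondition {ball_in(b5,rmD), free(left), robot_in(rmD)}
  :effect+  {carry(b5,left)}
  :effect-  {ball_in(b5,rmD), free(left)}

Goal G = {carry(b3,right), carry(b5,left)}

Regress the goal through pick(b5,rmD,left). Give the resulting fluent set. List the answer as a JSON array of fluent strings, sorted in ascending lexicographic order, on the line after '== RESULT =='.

Compute (G \ add) ∪ pre:
  G ∩ del = {}  (empty — regression defined)
  G \ add = {carry(b3,right), carry(b5,left)} \ {carry(b5,left)} = {carry(b3,right)}
  ∪ pre   = {carry(b3,right)} ∪ {ball_in(b5,rmD), free(left), robot_in(rmD)}
          = {ball_in(b5,rmD), carry(b3,right), free(left), robot_in(rmD)}

== RESULT ==
["ball_in(b5,rmD)", "carry(b3,right)", "free(left)", "robot_in(rmD)"]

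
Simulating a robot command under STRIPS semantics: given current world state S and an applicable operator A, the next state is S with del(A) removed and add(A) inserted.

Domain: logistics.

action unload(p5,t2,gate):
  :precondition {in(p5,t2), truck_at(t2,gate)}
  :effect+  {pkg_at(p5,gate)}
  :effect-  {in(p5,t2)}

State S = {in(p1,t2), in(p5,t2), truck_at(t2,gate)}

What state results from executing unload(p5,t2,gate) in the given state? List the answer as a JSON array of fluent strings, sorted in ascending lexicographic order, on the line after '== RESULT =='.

Compute (S \ del) ∪ add:
  pre ⊆ S: {in(p5,t2), truck_at(t2,gate)} ⊆ S  — applicable
  S \ del = {in(p1,t2), truck_at(t2,gate)}
  ∪ add   = {in(p1,t2), pkg_at(p5,gate), truck_at(t2,gate)}

== RESULT ==
["in(p1,t2)", "pkg_at(p5,gate)", "truck_at(t2,gate)"]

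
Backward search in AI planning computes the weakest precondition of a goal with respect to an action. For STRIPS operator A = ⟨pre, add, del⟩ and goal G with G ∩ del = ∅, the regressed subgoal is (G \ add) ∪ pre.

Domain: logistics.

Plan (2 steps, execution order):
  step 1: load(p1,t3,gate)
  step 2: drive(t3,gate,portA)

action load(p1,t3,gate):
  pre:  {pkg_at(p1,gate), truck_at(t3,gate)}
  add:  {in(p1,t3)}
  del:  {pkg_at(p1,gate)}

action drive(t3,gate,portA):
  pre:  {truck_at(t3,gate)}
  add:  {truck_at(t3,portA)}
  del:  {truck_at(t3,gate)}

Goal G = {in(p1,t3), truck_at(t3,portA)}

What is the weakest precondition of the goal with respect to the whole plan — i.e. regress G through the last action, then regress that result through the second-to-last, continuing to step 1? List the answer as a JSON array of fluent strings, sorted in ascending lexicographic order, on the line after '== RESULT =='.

Regress step by step:
  through step 2 (drive(t3,gate,portA)): drop {truck_at(t3,portA)}, keep {in(p1,t3)}, require {truck_at(t3,gate)}
    → {in(p1,t3), truck_at(t3,gate)}
  through step 1 (load(p1,t3,gate)): drop {in(p1,t3)}, keep {truck_at(t3,gate)}, require {pkg_at(p1,gate), truck_at(t3,gate)}
    → {pkg_at(p1,gate), truck_at(t3,gate)}

== RESULT ==
["pkg_at(p1,gate)", "truck_at(t3,gate)"]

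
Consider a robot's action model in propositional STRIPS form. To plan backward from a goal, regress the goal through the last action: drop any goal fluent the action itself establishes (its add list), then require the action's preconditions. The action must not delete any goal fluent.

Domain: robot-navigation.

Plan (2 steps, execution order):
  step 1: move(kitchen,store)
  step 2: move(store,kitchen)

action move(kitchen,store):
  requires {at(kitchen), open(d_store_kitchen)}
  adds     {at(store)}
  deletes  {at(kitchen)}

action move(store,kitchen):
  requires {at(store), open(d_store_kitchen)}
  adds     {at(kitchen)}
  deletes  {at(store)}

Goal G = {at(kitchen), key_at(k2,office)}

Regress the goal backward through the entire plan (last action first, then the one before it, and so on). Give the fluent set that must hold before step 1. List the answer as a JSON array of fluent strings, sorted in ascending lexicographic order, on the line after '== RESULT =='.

Regress step by step:
  through step 2 (move(store,kitchen)): drop {at(kitchen)}, keep {key_at(k2,office)}, require {at(store), open(d_store_kitchen)}
    → {at(store), key_at(k2,office), open(d_store_kitchen)}
  through step 1 (move(kitchen,store)): drop {at(store)}, keep {key_at(k2,office), open(d_store_kitchen)}, require {at(kitchen), open(d_store_kitchen)}
    → {at(kitchen), key_at(k2,office), open(d_store_kitchen)}

== RESULT ==
["at(kitchen)", "key_at(k2,office)", "open(d_store_kitchen)"]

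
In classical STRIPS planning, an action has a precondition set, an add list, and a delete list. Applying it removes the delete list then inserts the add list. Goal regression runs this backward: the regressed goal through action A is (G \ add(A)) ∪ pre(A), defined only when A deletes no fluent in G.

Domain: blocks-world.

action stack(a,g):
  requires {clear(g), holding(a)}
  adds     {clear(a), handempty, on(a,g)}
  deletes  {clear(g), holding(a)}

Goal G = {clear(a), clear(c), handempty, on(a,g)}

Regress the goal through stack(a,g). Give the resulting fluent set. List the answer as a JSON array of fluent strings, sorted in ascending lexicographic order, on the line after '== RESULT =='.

Regress:
  G ∩ del = {}  (empty — regression defined)
  G \ add = {clear(a), clear(c), handempty, on(a,g)} \ {clear(a), handempty, on(a,g)} = {clear(c)}
  ∪ pre   = {clear(c)} ∪ {clear(g), holding(a)}
          = {clear(c), clear(g), holding(a)}

== RESULT ==
["clear(c)", "clear(g)", "holding(a)"]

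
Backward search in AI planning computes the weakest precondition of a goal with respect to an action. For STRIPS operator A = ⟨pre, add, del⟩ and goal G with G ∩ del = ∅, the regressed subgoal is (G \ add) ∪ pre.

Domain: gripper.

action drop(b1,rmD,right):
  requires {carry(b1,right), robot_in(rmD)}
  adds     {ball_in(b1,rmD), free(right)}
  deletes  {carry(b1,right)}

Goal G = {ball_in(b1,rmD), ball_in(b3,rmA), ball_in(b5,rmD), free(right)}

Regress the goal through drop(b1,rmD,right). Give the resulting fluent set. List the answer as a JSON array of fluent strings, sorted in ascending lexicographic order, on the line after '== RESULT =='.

Compute (G \ add) ∪ pre:
  G ∩ del = {}  (empty — regression defined)
  G \ add = {ball_in(b1,rmD), ball_in(b3,rmA), ball_in(b5,rmD), free(right)} \ {ball_in(b1,rmD), free(right)} = {ball_in(b3,rmA), ball_in(b5,rmD)}
  ∪ pre   = {ball_in(b3,rmA), ball_in(b5,rmD)} ∪ {carry(b1,right), robot_in(rmD)}
          = {ball_in(b3,rmA), ball_in(b5,rmD), carry(b1,right), robot_in(rmD)}

== RESULT ==
["ball_in(b3,rmA)", "ball_in(b5,rmD)", "carry(b1,right)", "robot_in(rmD)"]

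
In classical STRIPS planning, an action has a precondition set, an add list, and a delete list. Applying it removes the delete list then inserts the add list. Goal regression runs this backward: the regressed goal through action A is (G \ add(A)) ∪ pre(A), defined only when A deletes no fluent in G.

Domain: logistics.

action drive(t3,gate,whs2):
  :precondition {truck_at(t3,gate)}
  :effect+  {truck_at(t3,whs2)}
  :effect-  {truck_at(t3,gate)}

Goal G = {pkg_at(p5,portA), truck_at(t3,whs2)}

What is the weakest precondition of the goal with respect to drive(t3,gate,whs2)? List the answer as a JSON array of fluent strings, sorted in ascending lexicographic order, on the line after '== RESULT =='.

Compute (G \ add) ∪ pre:
  G ∩ del = {}  (empty — regression defined)
  G \ add = {pkg_at(p5,portA), truck_at(t3,whs2)} \ {truck_at(t3,whs2)} = {pkg_at(p5,portA)}
  ∪ pre   = {pkg_at(p5,portA)} ∪ {truck_at(t3,gate)}
          = {pkg_at(p5,portA), truck_at(t3,gate)}

== RESULT ==
["pkg_at(p5,portA)", "truck_at(t3,gate)"]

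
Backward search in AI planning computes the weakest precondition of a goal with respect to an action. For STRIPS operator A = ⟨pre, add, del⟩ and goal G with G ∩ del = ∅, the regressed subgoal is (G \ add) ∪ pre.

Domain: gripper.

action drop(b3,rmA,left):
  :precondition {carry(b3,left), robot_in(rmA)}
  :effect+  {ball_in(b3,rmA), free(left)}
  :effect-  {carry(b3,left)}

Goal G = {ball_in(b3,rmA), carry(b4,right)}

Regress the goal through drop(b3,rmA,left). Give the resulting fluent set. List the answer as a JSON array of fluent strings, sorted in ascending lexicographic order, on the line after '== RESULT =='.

Regress:
  G ∩ del = {}  (empty — regression defined)
  G \ add = {ball_in(b3,rmA), carry(b4,right)} \ {ball_in(b3,rmA), free(left)} = {carry(b4,right)}
  ∪ pre   = {carry(b4,right)} ∪ {carry(b3,left), robot_in(rmA)}
          = {carry(b3,left), carry(b4,right), robot_in(rmA)}

== RESULT ==
["carry(b3,left)", "carry(b4,right)", "robot_in(rmA)"]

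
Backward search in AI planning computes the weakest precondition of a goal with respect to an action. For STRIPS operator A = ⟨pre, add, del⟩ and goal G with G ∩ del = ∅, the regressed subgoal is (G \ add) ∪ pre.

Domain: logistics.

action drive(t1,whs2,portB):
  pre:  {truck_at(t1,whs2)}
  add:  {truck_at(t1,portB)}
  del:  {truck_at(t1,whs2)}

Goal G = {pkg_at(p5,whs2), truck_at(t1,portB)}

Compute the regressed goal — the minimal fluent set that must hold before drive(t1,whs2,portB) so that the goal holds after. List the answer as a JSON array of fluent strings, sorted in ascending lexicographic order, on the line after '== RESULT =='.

Regress:
  G ∩ del = {}  (empty — regression defined)
  G \ add = {pkg_at(p5,whs2), truck_at(t1,portB)} \ {truck_at(t1,portB)} = {pkg_at(p5,whs2)}
  ∪ pre   = {pkg_at(p5,whs2)} ∪ {truck_at(t1,whs2)}
          = {pkg_at(p5,whs2), truck_at(t1,whs2)}

== RESULT ==
["pkg_at(p5,whs2)", "truck_at(t1,whs2)"]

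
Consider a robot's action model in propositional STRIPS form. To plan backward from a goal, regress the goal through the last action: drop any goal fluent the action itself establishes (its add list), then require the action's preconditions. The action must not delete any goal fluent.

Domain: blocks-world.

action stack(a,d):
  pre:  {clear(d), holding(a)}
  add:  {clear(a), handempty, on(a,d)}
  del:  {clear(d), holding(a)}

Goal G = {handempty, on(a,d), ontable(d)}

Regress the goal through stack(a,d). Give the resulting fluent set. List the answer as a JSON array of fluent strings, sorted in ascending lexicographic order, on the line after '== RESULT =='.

Regress:
  G ∩ del = {}  (empty — regression defined)
  G \ add = {handempty, on(a,d), ontable(d)} \ {clear(a), handempty, on(a,d)} = {ontable(d)}
  ∪ pre   = {ontable(d)} ∪ {clear(d), holding(a)}
          = {clear(d), holding(a), ontable(d)}

== RESULT ==
["clear(d)", "holding(a)", "ontable(d)"]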